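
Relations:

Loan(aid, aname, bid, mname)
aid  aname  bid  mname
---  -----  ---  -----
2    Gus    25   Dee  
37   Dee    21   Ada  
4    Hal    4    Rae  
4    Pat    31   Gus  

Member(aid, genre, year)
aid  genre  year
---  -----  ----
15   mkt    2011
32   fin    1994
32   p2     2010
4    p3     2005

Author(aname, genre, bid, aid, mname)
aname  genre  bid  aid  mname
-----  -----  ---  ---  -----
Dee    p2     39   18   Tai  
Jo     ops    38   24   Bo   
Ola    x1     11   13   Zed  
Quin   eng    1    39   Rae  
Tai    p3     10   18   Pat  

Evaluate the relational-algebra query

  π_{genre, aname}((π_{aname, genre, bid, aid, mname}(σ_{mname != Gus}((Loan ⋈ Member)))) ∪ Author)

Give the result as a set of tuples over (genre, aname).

Natural join on aid: {(4, Hal, 4, Rae, p3, 2005), (4, Pat, 31, Gus, p3, 2005)}
Selection mname != Gus: {(4, Hal, 4, Rae, p3, 2005)}
π_{aname, genre, bid, aid, mname} gives {(Hal, p3, 4, 4, Rae)}.
Union: {(Hal, p3, 4, 4, Rae)} with {(Dee, p2, 39, 18, Tai), (Jo, ops, 38, 24, Bo), (Ola, x1, 11, 13, Zed), (Quin, eng, 1, 39, Rae), (Tai, p3, 10, 18, Pat)} → {(Dee, p2, 39, 18, Tai), (Hal, p3, 4, 4, Rae), (Jo, ops, 38, 24, Bo), (Ola, x1, 11, 13, Zed), (Quin, eng, 1, 39, Rae), (Tai, p3, 10, 18, Pat)}
π_{genre, aname} gives {(eng, Quin), (ops, Jo), (p2, Dee), (p3, Hal), (p3, Tai), (x1, Ola)}.

{(eng, Quin), (ops, Jo), (p2, Dee), (p3, Hal), (p3, Tai), (x1, Ola)}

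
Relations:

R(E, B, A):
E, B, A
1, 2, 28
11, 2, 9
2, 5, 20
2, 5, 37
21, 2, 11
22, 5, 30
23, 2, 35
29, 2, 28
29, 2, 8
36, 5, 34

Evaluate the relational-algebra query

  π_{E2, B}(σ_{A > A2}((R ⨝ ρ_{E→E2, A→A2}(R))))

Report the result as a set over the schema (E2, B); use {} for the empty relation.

ρ[E→E2, A→A2]: schema becomes (E2, B, A2); tuples unchanged.
Natural join on B: {(1, 2, 28, 1, 28), (1, 2, 28, 11, 9), (1, 2, 28, 21, 11), (1, 2, 28, 23, 35), (1, 2, 28, 29, 28), (1, 2, 28, 29, 8), (11, 2, 9, 1, 28), (11, 2, 9, 11, 9), (11, 2, 9, 21, 11), (11, 2, 9, 23, 35), (11, 2, 9, 29, 28), (11, 2, 9, 29, 8), (2, 5, 20, 2, 20), (2, 5, 20, 2, 37), (2, 5, 20, 22, 30), (2, 5, 20, 36, 34), (2, 5, 37, 2, 20), (2, 5, 37, 2, 37), (2, 5, 37, 22, 30), (2, 5, 37, 36, 34), (21, 2, 11, 1, 28), (21, 2, 11, 11, 9), (21, 2, 11, 21, 11), (21, 2, 11, 23, 35), (21, 2, 11, 29, 28), (21, 2, 11, 29, 8), (22, 5, 30, 2, 20), (22, 5, 30, 2, 37), (22, 5, 30, 22, 30), (22, 5, 30, 36, 34), (23, 2, 35, 1, 28), (23, 2, 35, 11, 9), (23, 2, 35, 21, 11), (23, 2, 35, 23, 35), (23, 2, 35, 29, 28), (23, 2, 35, 29, 8), (29, 2, 28, 1, 28), (29, 2, 28, 11, 9), (29, 2, 28, 21, 11), (29, 2, 28, 23, 35), (29, 2, 28, 29, 28), (29, 2, 28, 29, 8), (29, 2, 8, 1, 28), (29, 2, 8, 11, 9), (29, 2, 8, 21, 11), (29, 2, 8, 23, 35), (29, 2, 8, 29, 28), (29, 2, 8, 29, 8), (36, 5, 34, 2, 20), (36, 5, 34, 2, 37), (36, 5, 34, 22, 30), (36, 5, 34, 36, 34)}
Selection A > A2: {(1, 2, 28, 11, 9), (1, 2, 28, 21, 11), (1, 2, 28, 29, 8), (11, 2, 9, 29, 8), (2, 5, 37, 2, 20), (2, 5, 37, 22, 30), (2, 5, 37, 36, 34), (21, 2, 11, 11, 9), (21, 2, 11, 29, 8), (22, 5, 30, 2, 20), (23, 2, 35, 1, 28), (23, 2, 35, 11, 9), (23, 2, 35, 21, 11), (23, 2, 35, 29, 28), (23, 2, 35, 29, 8), (29, 2, 28, 11, 9), (29, 2, 28, 21, 11), (29, 2, 28, 29, 8), (36, 5, 34, 2, 20), (36, 5, 34, 22, 30)}
π_{E2, B} gives {(1, 2), (11, 2), (2, 5), (21, 2), (22, 5), (29, 2), (36, 5)} (13 duplicate(s) eliminated).

{(1, 2), (11, 2), (2, 5), (21, 2), (22, 5), (29, 2), (36, 5)}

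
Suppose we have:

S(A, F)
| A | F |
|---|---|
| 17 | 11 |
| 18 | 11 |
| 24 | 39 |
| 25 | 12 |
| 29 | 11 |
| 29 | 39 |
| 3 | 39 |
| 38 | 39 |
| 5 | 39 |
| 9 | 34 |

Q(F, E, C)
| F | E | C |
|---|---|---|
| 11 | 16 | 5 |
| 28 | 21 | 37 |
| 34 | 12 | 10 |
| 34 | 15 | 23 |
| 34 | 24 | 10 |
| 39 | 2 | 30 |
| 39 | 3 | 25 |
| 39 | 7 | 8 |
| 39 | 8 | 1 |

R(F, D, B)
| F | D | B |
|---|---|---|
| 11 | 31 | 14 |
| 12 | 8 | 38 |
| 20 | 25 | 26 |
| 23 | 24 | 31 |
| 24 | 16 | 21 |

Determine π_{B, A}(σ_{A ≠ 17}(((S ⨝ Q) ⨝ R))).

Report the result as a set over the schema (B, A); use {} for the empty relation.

Natural join on F: {(17, 11, 16, 5), (18, 11, 16, 5), (24, 39, 2, 30), (24, 39, 3, 25), (24, 39, 7, 8), (24, 39, 8, 1), (29, 11, 16, 5), (29, 39, 2, 30), (29, 39, 3, 25), (29, 39, 7, 8), (29, 39, 8, 1), (3, 39, 2, 30), (3, 39, 3, 25), (3, 39, 7, 8), (3, 39, 8, 1), (38, 39, 2, 30), (38, 39, 3, 25), (38, 39, 7, 8), (38, 39, 8, 1), (5, 39, 2, 30), (5, 39, 3, 25), (5, 39, 7, 8), (5, 39, 8, 1), (9, 34, 12, 10), (9, 34, 15, 23), (9, 34, 24, 10)}
Natural join on F: {(17, 11, 16, 5, 31, 14), (18, 11, 16, 5, 31, 14), (29, 11, 16, 5, 31, 14)}
σ[A ≠ 17]: keep tuples satisfying A ≠ 17 → {(18, 11, 16, 5, 31, 14), (29, 11, 16, 5, 31, 14)}
π[B, A]: project onto (B, A) → {(14, 18), (14, 29)}

{(14, 18), (14, 29)}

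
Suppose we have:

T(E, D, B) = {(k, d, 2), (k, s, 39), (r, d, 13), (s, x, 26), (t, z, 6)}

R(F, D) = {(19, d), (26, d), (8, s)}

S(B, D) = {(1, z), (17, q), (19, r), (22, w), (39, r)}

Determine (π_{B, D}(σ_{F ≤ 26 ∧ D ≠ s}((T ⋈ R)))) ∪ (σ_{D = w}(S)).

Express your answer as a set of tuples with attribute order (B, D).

Joining T and R on D yields {(k, d, 2, 19), (k, d, 2, 26), (k, s, 39, 8), (r, d, 13, 19), (r, d, 13, 26)}.
σ[F ≤ 26 ∧ D ≠ s]: keep tuples satisfying F ≤ 26 ∧ D ≠ s → {(k, d, 2, 19), (k, d, 2, 26), (r, d, 13, 19), (r, d, 13, 26)}
π_{B, D} gives {(13, d), (2, d)} (2 duplicate(s) eliminated).
σ[D = w]: keep tuples satisfying D = w → {(22, w)}
Set union of the two operands is {(13, d), (2, d), (22, w)}.

{(13, d), (2, d), (22, w)}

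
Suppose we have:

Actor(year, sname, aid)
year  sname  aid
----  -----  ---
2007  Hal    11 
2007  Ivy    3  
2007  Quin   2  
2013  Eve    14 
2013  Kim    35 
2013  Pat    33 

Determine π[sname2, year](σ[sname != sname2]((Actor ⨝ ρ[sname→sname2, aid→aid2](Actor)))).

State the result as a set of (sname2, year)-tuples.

{(Eve, 2013), (Hal, 2007), (Ivy, 2007), (Kim, 2013), (Pat, 2013), (Quin, 2007)}

ρ[sname→sname2, aid→aid2]: schema becomes (year, sname2, aid2); tuples unchanged.
Joining Actor and ρ[sname→sname2, aid→aid2](Actor) on year yields {(2007, Hal, 11, Hal, 11), (2007, Hal, 11, Ivy, 3), (2007, Hal, 11, Quin, 2), (2007, Ivy, 3, Hal, 11), (2007, Ivy, 3, Ivy, 3), (2007, Ivy, 3, Quin, 2), (2007, Quin, 2, Hal, 11), (2007, Quin, 2, Ivy, 3), (2007, Quin, 2, Quin, 2), (2013, Eve, 14, Eve, 14), (2013, Eve, 14, Kim, 35), (2013, Eve, 14, Pat, 33), (2013, Kim, 35, Eve, 14), (2013, Kim, 35, Kim, 35), (2013, Kim, 35, Pat, 33), (2013, Pat, 33, Eve, 14), (2013, Pat, 33, Kim, 35), (2013, Pat, 33, Pat, 33)}.
Apply σ_{sname != sname2}; surviving tuples: {(2007, Hal, 11, Ivy, 3), (2007, Hal, 11, Quin, 2), (2007, Ivy, 3, Hal, 11), (2007, Ivy, 3, Quin, 2), (2007, Quin, 2, Hal, 11), (2007, Quin, 2, Ivy, 3), (2013, Eve, 14, Kim, 35), (2013, Eve, 14, Pat, 33), (2013, Kim, 35, Eve, 14), (2013, Kim, 35, Pat, 33), (2013, Pat, 33, Eve, 14), (2013, Pat, 33, Kim, 35)}
π[sname2, year]: project onto (sname2, year) (6 duplicate(s) eliminated) → {(Eve, 2013), (Hal, 2007), (Ivy, 2007), (Kim, 2013), (Pat, 2013), (Quin, 2007)}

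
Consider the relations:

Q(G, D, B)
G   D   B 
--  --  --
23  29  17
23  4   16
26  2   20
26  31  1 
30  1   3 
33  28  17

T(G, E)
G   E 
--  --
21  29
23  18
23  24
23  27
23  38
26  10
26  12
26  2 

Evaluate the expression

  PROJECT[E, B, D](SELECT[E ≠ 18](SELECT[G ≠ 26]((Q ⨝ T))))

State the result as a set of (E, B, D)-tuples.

{(24, 16, 4), (24, 17, 29), (27, 16, 4), (27, 17, 29), (38, 16, 4), (38, 17, 29)}

Joining Q and T on G yields {(23, 29, 17, 18), (23, 29, 17, 24), (23, 29, 17, 27), (23, 29, 17, 38), (23, 4, 16, 18), (23, 4, 16, 24), (23, 4, 16, 27), (23, 4, 16, 38), (26, 2, 20, 10), (26, 2, 20, 12), (26, 2, 20, 2), (26, 31, 1, 10), (26, 31, 1, 12), (26, 31, 1, 2)}.
σ[G ≠ 26]: keep tuples satisfying G ≠ 26 → {(23, 29, 17, 18), (23, 29, 17, 24), (23, 29, 17, 27), (23, 29, 17, 38), (23, 4, 16, 18), (23, 4, 16, 24), (23, 4, 16, 27), (23, 4, 16, 38)}
σ[E ≠ 18]: keep tuples satisfying E ≠ 18 → {(23, 29, 17, 24), (23, 29, 17, 27), (23, 29, 17, 38), (23, 4, 16, 24), (23, 4, 16, 27), (23, 4, 16, 38)}
π[E, B, D]: project onto (E, B, D) → {(24, 16, 4), (24, 17, 29), (27, 16, 4), (27, 17, 29), (38, 16, 4), (38, 17, 29)}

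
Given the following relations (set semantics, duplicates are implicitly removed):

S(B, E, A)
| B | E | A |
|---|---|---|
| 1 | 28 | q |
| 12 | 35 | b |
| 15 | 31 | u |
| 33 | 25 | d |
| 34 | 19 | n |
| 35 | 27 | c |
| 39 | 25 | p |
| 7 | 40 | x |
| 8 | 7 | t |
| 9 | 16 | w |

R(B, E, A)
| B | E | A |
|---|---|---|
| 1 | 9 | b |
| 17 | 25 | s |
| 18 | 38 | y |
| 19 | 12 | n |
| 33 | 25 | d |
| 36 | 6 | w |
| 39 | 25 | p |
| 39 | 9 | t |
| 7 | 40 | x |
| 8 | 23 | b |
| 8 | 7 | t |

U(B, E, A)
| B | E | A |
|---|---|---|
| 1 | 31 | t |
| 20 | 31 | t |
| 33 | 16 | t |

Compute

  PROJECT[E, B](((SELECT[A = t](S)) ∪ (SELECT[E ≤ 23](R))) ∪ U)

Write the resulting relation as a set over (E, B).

Selection A = t: {(8, 7, t)}
Selection E ≤ 23: {(1, 9, b), (19, 12, n), (36, 6, w), (39, 9, t), (8, 23, b), (8, 7, t)}
Set union of the two operands is {(1, 9, b), (19, 12, n), (36, 6, w), (39, 9, t), (8, 23, b), (8, 7, t)}.
Set union of the two operands is {(1, 31, t), (1, 9, b), (19, 12, n), (20, 31, t), (33, 16, t), (36, 6, w), (39, 9, t), (8, 23, b), (8, 7, t)}.
Keep only column(s) E, B: {(12, 19), (16, 33), (23, 8), (31, 1), (31, 20), (6, 36), (7, 8), (9, 1), (9, 39)}

{(12, 19), (16, 33), (23, 8), (31, 1), (31, 20), (6, 36), (7, 8), (9, 1), (9, 39)}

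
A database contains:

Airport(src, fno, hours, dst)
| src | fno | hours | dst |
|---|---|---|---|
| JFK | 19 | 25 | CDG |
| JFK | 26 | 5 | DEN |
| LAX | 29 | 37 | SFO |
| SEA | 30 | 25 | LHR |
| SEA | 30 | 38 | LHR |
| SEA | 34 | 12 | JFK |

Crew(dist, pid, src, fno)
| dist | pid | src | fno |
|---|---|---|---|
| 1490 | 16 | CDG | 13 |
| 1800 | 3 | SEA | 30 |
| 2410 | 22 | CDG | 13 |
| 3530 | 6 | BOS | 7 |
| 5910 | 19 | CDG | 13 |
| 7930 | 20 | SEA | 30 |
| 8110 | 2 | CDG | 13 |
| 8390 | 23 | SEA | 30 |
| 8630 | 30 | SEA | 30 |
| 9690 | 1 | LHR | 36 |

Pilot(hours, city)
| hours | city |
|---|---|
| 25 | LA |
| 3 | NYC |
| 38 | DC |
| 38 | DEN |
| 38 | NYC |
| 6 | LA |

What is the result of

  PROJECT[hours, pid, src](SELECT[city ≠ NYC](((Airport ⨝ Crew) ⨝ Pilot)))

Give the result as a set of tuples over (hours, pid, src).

{(25, 20, SEA), (25, 23, SEA), (25, 3, SEA), (25, 30, SEA), (38, 20, SEA), (38, 23, SEA), (38, 3, SEA), (38, 30, SEA)}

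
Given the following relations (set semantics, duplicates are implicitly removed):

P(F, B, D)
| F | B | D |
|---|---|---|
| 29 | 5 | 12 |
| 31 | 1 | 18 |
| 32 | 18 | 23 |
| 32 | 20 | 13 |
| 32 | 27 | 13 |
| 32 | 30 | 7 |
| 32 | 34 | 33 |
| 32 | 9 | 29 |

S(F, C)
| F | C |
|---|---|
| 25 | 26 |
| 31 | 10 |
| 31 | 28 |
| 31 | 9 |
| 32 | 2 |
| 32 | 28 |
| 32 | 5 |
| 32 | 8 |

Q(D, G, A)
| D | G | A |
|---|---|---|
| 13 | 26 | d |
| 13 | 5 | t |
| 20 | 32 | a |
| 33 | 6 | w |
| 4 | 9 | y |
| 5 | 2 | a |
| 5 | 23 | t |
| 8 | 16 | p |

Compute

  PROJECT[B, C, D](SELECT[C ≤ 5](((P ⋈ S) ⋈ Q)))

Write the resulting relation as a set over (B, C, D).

{(20, 2, 13), (20, 5, 13), (27, 2, 13), (27, 5, 13), (34, 2, 33), (34, 5, 33)}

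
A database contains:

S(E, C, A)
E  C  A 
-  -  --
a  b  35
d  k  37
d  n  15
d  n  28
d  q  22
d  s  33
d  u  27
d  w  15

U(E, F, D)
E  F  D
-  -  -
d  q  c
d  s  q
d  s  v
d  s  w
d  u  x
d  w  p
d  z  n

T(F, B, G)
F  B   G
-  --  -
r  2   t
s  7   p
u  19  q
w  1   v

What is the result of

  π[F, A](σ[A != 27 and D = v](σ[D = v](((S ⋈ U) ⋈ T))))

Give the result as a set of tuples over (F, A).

{(s, 15), (s, 22), (s, 28), (s, 33), (s, 37)}

Joining S and U on E yields {(d, k, 37, q, c), (d, k, 37, s, q), (d, k, 37, s, v), (d, k, 37, s, w), (d, k, 37, u, x), (d, k, 37, w, p), (d, k, 37, z, n), (d, n, 15, q, c), (d, n, 15, s, q), (d, n, 15, s, v), (d, n, 15, s, w), (d, n, 15, u, x), (d, n, 15, w, p), (d, n, 15, z, n), (d, n, 28, q, c), (d, n, 28, s, q), (d, n, 28, s, v), (d, n, 28, s, w), (d, n, 28, u, x), (d, n, 28, w, p), (d, n, 28, z, n), (d, q, 22, q, c), (d, q, 22, s, q), (d, q, 22, s, v), (d, q, 22, s, w), (d, q, 22, u, x), (d, q, 22, w, p), (d, q, 22, z, n), (d, s, 33, q, c), (d, s, 33, s, q), (d, s, 33, s, v), (d, s, 33, s, w), (d, s, 33, u, x), (d, s, 33, w, p), (d, s, 33, z, n), (d, u, 27, q, c), (d, u, 27, s, q), (d, u, 27, s, v), (d, u, 27, s, w), (d, u, 27, u, x), (d, u, 27, w, p), (d, u, 27, z, n), (d, w, 15, q, c), (d, w, 15, s, q), (d, w, 15, s, v), (d, w, 15, s, w), (d, w, 15, u, x), (d, w, 15, w, p), (d, w, 15, z, n)}.
Joining (S ⋈ U) and T on F yields {(d, k, 37, s, q, 7, p), (d, k, 37, s, v, 7, p), (d, k, 37, s, w, 7, p), (d, k, 37, u, x, 19, q), (d, k, 37, w, p, 1, v), (d, n, 15, s, q, 7, p), (d, n, 15, s, v, 7, p), (d, n, 15, s, w, 7, p), (d, n, 15, u, x, 19, q), (d, n, 15, w, p, 1, v), (d, n, 28, s, q, 7, p), (d, n, 28, s, v, 7, p), (d, n, 28, s, w, 7, p), (d, n, 28, u, x, 19, q), (d, n, 28, w, p, 1, v), (d, q, 22, s, q, 7, p), (d, q, 22, s, v, 7, p), (d, q, 22, s, w, 7, p), (d, q, 22, u, x, 19, q), (d, q, 22, w, p, 1, v), (d, s, 33, s, q, 7, p), (d, s, 33, s, v, 7, p), (d, s, 33, s, w, 7, p), (d, s, 33, u, x, 19, q), (d, s, 33, w, p, 1, v), (d, u, 27, s, q, 7, p), (d, u, 27, s, v, 7, p), (d, u, 27, s, w, 7, p), (d, u, 27, u, x, 19, q), (d, u, 27, w, p, 1, v), (d, w, 15, s, q, 7, p), (d, w, 15, s, v, 7, p), (d, w, 15, s, w, 7, p), (d, w, 15, u, x, 19, q), (d, w, 15, w, p, 1, v)}.
Filtering on D = v leaves {(d, k, 37, s, v, 7, p), (d, n, 15, s, v, 7, p), (d, n, 28, s, v, 7, p), (d, q, 22, s, v, 7, p), (d, s, 33, s, v, 7, p), (d, u, 27, s, v, 7, p), (d, w, 15, s, v, 7, p)}.
Filtering on A != 27 and D = v leaves {(d, k, 37, s, v, 7, p), (d, n, 15, s, v, 7, p), (d, n, 28, s, v, 7, p), (d, q, 22, s, v, 7, p), (d, s, 33, s, v, 7, p), (d, w, 15, s, v, 7, p)}.
π_{F, A} gives {(s, 15), (s, 22), (s, 28), (s, 33), (s, 37)} (1 duplicate(s) eliminated).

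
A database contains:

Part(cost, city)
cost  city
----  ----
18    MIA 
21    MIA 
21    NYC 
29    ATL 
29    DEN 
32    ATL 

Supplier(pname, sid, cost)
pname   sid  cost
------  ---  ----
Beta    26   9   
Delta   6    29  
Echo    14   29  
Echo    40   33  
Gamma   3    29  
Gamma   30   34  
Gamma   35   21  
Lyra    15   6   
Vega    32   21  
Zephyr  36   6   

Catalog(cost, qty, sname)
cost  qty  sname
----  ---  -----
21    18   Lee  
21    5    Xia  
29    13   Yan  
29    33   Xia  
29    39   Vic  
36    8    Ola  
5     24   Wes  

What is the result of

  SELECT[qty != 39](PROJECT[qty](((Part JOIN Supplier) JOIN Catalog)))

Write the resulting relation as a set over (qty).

{13, 18, 33, 5}

Natural join on cost: {(21, MIA, Gamma, 35), (21, MIA, Vega, 32), (21, NYC, Gamma, 35), (21, NYC, Vega, 32), (29, ATL, Delta, 6), (29, ATL, Echo, 14), (29, ATL, Gamma, 3), (29, DEN, Delta, 6), (29, DEN, Echo, 14), (29, DEN, Gamma, 3)}
Natural join on cost: {(21, MIA, Gamma, 35, 18, Lee), (21, MIA, Gamma, 35, 5, Xia), (21, MIA, Vega, 32, 18, Lee), (21, MIA, Vega, 32, 5, Xia), (21, NYC, Gamma, 35, 18, Lee), (21, NYC, Gamma, 35, 5, Xia), (21, NYC, Vega, 32, 18, Lee), (21, NYC, Vega, 32, 5, Xia), (29, ATL, Delta, 6, 13, Yan), (29, ATL, Delta, 6, 33, Xia), (29, ATL, Delta, 6, 39, Vic), (29, ATL, Echo, 14, 13, Yan), (29, ATL, Echo, 14, 33, Xia), (29, ATL, Echo, 14, 39, Vic), (29, ATL, Gamma, 3, 13, Yan), (29, ATL, Gamma, 3, 33, Xia), (29, ATL, Gamma, 3, 39, Vic), (29, DEN, Delta, 6, 13, Yan), (29, DEN, Delta, 6, 33, Xia), (29, DEN, Delta, 6, 39, Vic), (29, DEN, Echo, 14, 13, Yan), (29, DEN, Echo, 14, 33, Xia), (29, DEN, Echo, 14, 39, Vic), (29, DEN, Gamma, 3, 13, Yan), (29, DEN, Gamma, 3, 33, Xia), (29, DEN, Gamma, 3, 39, Vic)}
π[qty]: project onto (qty) (21 duplicate(s) eliminated) → {13, 18, 33, 39, 5}
Apply σ_{qty != 39}; surviving tuples: {13, 18, 33, 5}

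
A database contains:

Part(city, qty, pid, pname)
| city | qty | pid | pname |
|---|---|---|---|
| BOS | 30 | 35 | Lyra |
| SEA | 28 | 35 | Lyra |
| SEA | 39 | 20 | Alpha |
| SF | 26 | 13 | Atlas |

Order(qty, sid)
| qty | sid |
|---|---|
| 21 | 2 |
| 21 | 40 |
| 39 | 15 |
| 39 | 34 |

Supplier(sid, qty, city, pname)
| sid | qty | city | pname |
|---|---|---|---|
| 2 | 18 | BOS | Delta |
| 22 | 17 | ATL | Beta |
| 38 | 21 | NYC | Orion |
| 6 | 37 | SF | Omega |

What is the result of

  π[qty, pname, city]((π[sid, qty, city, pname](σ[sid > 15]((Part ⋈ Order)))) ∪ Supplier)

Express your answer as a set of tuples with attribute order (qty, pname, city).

{(17, Beta, ATL), (18, Delta, BOS), (21, Orion, NYC), (37, Omega, SF), (39, Alpha, SEA)}

Natural join on qty: {(SEA, 39, 20, Alpha, 15), (SEA, 39, 20, Alpha, 34)}
Filtering on sid > 15 leaves {(SEA, 39, 20, Alpha, 34)}.
Projecting to sid, qty, city, pname: {(34, 39, SEA, Alpha)}
Union: {(34, 39, SEA, Alpha)} with {(2, 18, BOS, Delta), (22, 17, ATL, Beta), (38, 21, NYC, Orion), (6, 37, SF, Omega)} → {(2, 18, BOS, Delta), (22, 17, ATL, Beta), (34, 39, SEA, Alpha), (38, 21, NYC, Orion), (6, 37, SF, Omega)}
Projecting to qty, pname, city: {(17, Beta, ATL), (18, Delta, BOS), (21, Orion, NYC), (37, Omega, SF), (39, Alpha, SEA)}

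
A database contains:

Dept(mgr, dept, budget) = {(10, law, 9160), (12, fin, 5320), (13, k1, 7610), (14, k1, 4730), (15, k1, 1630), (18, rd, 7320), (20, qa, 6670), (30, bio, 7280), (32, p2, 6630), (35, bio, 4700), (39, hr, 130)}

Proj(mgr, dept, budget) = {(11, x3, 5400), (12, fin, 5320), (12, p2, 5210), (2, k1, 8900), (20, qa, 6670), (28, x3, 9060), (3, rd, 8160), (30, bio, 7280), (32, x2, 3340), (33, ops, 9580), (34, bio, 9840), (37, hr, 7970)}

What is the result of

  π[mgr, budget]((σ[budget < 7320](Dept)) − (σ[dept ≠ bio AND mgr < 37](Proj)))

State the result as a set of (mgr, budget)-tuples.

{(14, 4730), (15, 1630), (30, 7280), (32, 6630), (35, 4700), (39, 130)}

Apply σ_{budget < 7320}; surviving tuples: {(12, fin, 5320), (14, k1, 4730), (15, k1, 1630), (20, qa, 6670), (30, bio, 7280), (32, p2, 6630), (35, bio, 4700), (39, hr, 130)}
Apply σ_{dept ≠ bio AND mgr < 37}; surviving tuples: {(11, x3, 5400), (12, fin, 5320), (12, p2, 5210), (2, k1, 8900), (20, qa, 6670), (28, x3, 9060), (3, rd, 8160), (32, x2, 3340), (33, ops, 9580)}
Taking the difference: {(14, k1, 4730), (15, k1, 1630), (30, bio, 7280), (32, p2, 6630), (35, bio, 4700), (39, hr, 130)}
π_{mgr, budget} gives {(14, 4730), (15, 1630), (30, 7280), (32, 6630), (35, 4700), (39, 130)}.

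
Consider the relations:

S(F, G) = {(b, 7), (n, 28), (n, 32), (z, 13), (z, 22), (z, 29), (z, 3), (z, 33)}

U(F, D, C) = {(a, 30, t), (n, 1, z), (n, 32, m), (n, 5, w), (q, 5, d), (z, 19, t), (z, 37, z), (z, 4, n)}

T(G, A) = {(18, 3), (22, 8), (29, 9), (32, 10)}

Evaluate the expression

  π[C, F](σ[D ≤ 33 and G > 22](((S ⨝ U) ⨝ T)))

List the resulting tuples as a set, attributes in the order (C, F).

{(m, n), (n, z), (t, z), (w, n), (z, n)}

Joining S and U on F yields {(n, 28, 1, z), (n, 28, 32, m), (n, 28, 5, w), (n, 32, 1, z), (n, 32, 32, m), (n, 32, 5, w), (z, 13, 19, t), (z, 13, 37, z), (z, 13, 4, n), (z, 22, 19, t), (z, 22, 37, z), (z, 22, 4, n), (z, 29, 19, t), (z, 29, 37, z), (z, 29, 4, n), (z, 3, 19, t), (z, 3, 37, z), (z, 3, 4, n), (z, 33, 19, t), (z, 33, 37, z), (z, 33, 4, n)}.
Joining (S ⨝ U) and T on G yields {(n, 32, 1, z, 10), (n, 32, 32, m, 10), (n, 32, 5, w, 10), (z, 22, 19, t, 8), (z, 22, 37, z, 8), (z, 22, 4, n, 8), (z, 29, 19, t, 9), (z, 29, 37, z, 9), (z, 29, 4, n, 9)}.
Selection D ≤ 33 and G > 22: {(n, 32, 1, z, 10), (n, 32, 32, m, 10), (n, 32, 5, w, 10), (z, 29, 19, t, 9), (z, 29, 4, n, 9)}
Projecting to C, F: {(m, n), (n, z), (t, z), (w, n), (z, n)}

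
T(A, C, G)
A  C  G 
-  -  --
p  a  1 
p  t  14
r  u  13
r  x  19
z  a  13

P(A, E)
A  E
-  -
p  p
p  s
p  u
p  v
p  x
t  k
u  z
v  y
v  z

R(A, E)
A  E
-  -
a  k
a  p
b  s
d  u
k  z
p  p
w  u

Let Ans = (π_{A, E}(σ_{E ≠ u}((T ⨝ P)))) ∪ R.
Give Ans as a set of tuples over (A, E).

{(a, k), (a, p), (b, s), (d, u), (k, z), (p, p), (p, s), (p, v), (p, x), (w, u)}

Joining T and P on A yields {(p, a, 1, p), (p, a, 1, s), (p, a, 1, u), (p, a, 1, v), (p, a, 1, x), (p, t, 14, p), (p, t, 14, s), (p, t, 14, u), (p, t, 14, v), (p, t, 14, x)}.
Selection E ≠ u: {(p, a, 1, p), (p, a, 1, s), (p, a, 1, v), (p, a, 1, x), (p, t, 14, p), (p, t, 14, s), (p, t, 14, v), (p, t, 14, x)}
Projecting to A, E (4 duplicate(s) eliminated): {(p, p), (p, s), (p, v), (p, x)}
Union: {(p, p), (p, s), (p, v), (p, x)} with {(a, k), (a, p), (b, s), (d, u), (k, z), (p, p), (w, u)} → {(a, k), (a, p), (b, s), (d, u), (k, z), (p, p), (p, s), (p, v), (p, x), (w, u)}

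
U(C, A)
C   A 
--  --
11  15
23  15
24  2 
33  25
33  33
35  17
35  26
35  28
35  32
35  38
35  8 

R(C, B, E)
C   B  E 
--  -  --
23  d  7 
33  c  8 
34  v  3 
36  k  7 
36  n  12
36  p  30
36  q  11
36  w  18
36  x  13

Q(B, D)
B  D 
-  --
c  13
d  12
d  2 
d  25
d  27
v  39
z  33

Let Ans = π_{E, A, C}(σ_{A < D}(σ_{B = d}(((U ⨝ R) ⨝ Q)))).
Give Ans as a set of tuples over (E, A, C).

{(7, 15, 23)}

Natural join on C: {(23, 15, d, 7), (33, 25, c, 8), (33, 33, c, 8)}
Natural join on B: {(23, 15, d, 7, 12), (23, 15, d, 7, 2), (23, 15, d, 7, 25), (23, 15, d, 7, 27), (33, 25, c, 8, 13), (33, 33, c, 8, 13)}
Apply σ_{B = d}; surviving tuples: {(23, 15, d, 7, 12), (23, 15, d, 7, 2), (23, 15, d, 7, 25), (23, 15, d, 7, 27)}
Apply σ_{A < D}; surviving tuples: {(23, 15, d, 7, 25), (23, 15, d, 7, 27)}
π[E, A, C]: project onto (E, A, C) (1 duplicate(s) eliminated) → {(7, 15, 23)}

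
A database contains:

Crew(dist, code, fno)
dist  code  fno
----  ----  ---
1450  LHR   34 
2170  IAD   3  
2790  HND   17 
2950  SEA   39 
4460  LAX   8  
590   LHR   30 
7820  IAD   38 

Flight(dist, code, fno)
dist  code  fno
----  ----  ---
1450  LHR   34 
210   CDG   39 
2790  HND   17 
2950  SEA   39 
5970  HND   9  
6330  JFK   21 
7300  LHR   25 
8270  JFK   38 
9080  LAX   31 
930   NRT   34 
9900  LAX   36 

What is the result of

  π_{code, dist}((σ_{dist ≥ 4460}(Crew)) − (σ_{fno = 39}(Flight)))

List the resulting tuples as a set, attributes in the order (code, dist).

{(IAD, 7820), (LAX, 4460)}

Filtering on dist ≥ 4460 leaves {(4460, LAX, 8), (7820, IAD, 38)}.
Filtering on fno = 39 leaves {(210, CDG, 39), (2950, SEA, 39)}.
Taking the difference: {(4460, LAX, 8), (7820, IAD, 38)}
π[code, dist]: project onto (code, dist) → {(IAD, 7820), (LAX, 4460)}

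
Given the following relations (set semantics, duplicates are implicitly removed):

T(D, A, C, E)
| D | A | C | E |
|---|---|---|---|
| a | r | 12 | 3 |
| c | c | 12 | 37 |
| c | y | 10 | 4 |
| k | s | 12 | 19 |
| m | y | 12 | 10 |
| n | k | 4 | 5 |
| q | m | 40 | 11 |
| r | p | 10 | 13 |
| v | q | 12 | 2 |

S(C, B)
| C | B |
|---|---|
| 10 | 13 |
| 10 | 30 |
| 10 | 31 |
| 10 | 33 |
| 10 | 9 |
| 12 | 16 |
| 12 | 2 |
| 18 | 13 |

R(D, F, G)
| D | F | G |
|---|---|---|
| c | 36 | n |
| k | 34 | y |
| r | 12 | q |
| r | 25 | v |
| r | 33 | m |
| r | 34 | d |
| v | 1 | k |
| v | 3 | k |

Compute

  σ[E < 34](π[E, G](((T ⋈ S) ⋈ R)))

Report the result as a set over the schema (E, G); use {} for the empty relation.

{(13, d), (13, m), (13, q), (13, v), (19, y), (2, k), (4, n)}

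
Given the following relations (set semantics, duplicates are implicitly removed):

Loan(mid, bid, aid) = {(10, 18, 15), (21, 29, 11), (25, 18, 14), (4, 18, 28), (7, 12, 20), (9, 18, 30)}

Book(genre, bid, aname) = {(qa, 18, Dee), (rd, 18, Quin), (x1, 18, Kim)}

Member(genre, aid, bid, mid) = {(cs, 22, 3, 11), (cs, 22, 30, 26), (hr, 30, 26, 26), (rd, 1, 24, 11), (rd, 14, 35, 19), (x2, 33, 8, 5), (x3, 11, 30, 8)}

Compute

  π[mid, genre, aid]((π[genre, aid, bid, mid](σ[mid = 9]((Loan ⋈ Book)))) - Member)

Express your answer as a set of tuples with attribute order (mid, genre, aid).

Natural join on bid: {(10, 18, 15, qa, Dee), (10, 18, 15, rd, Quin), (10, 18, 15, x1, Kim), (25, 18, 14, qa, Dee), (25, 18, 14, rd, Quin), (25, 18, 14, x1, Kim), (4, 18, 28, qa, Dee), (4, 18, 28, rd, Quin), (4, 18, 28, x1, Kim), (9, 18, 30, qa, Dee), (9, 18, 30, rd, Quin), (9, 18, 30, x1, Kim)}
σ[mid = 9]: keep tuples satisfying mid = 9 → {(9, 18, 30, qa, Dee), (9, 18, 30, rd, Quin), (9, 18, 30, x1, Kim)}
Projecting to genre, aid, bid, mid: {(qa, 30, 18, 9), (rd, 30, 18, 9), (x1, 30, 18, 9)}
Difference: {(qa, 30, 18, 9), (rd, 30, 18, 9), (x1, 30, 18, 9)} with {(cs, 22, 3, 11), (cs, 22, 30, 26), (hr, 30, 26, 26), (rd, 1, 24, 11), (rd, 14, 35, 19), (x2, 33, 8, 5), (x3, 11, 30, 8)} → {(qa, 30, 18, 9), (rd, 30, 18, 9), (x1, 30, 18, 9)}
Projecting to mid, genre, aid: {(9, qa, 30), (9, rd, 30), (9, x1, 30)}

{(9, qa, 30), (9, rd, 30), (9, x1, 30)}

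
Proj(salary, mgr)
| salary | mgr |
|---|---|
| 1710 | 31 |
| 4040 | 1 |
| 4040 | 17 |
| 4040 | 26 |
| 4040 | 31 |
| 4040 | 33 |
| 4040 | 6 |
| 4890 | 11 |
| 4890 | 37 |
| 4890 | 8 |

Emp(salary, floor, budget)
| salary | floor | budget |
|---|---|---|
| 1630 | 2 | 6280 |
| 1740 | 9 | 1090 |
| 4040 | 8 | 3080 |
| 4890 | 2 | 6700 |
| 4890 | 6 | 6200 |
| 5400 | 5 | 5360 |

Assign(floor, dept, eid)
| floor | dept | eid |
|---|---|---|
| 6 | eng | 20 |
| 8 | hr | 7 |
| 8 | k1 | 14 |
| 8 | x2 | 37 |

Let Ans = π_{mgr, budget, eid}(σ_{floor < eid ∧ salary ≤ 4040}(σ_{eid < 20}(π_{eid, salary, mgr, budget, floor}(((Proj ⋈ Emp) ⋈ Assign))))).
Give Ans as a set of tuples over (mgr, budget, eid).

Proj ⋈ Emp (natural join on salary): {(4040, 1, 8, 3080), (4040, 17, 8, 3080), (4040, 26, 8, 3080), (4040, 31, 8, 3080), (4040, 33, 8, 3080), (4040, 6, 8, 3080), (4890, 11, 2, 6700), (4890, 11, 6, 6200), (4890, 37, 2, 6700), (4890, 37, 6, 6200), (4890, 8, 2, 6700), (4890, 8, 6, 6200)}
(Proj ⋈ Emp) ⋈ Assign (natural join on floor): {(4040, 1, 8, 3080, hr, 7), (4040, 1, 8, 3080, k1, 14), (4040, 1, 8, 3080, x2, 37), (4040, 17, 8, 3080, hr, 7), (4040, 17, 8, 3080, k1, 14), (4040, 17, 8, 3080, x2, 37), (4040, 26, 8, 3080, hr, 7), (4040, 26, 8, 3080, k1, 14), (4040, 26, 8, 3080, x2, 37), (4040, 31, 8, 3080, hr, 7), (4040, 31, 8, 3080, k1, 14), (4040, 31, 8, 3080, x2, 37), (4040, 33, 8, 3080, hr, 7), (4040, 33, 8, 3080, k1, 14), (4040, 33, 8, 3080, x2, 37), (4040, 6, 8, 3080, hr, 7), (4040, 6, 8, 3080, k1, 14), (4040, 6, 8, 3080, x2, 37), (4890, 11, 6, 6200, eng, 20), (4890, 37, 6, 6200, eng, 20), (4890, 8, 6, 6200, eng, 20)}
Keep only column(s) eid, salary, mgr, budget, floor: {(14, 4040, 1, 3080, 8), (14, 4040, 17, 3080, 8), (14, 4040, 26, 3080, 8), (14, 4040, 31, 3080, 8), (14, 4040, 33, 3080, 8), (14, 4040, 6, 3080, 8), (20, 4890, 11, 6200, 6), (20, 4890, 37, 6200, 6), (20, 4890, 8, 6200, 6), (37, 4040, 1, 3080, 8), (37, 4040, 17, 3080, 8), (37, 4040, 26, 3080, 8), (37, 4040, 31, 3080, 8), (37, 4040, 33, 3080, 8), (37, 4040, 6, 3080, 8), (7, 4040, 1, 3080, 8), (7, 4040, 17, 3080, 8), (7, 4040, 26, 3080, 8), (7, 4040, 31, 3080, 8), (7, 4040, 33, 3080, 8), (7, 4040, 6, 3080, 8)}
Apply σ_{eid < 20}; surviving tuples: {(14, 4040, 1, 3080, 8), (14, 4040, 17, 3080, 8), (14, 4040, 26, 3080, 8), (14, 4040, 31, 3080, 8), (14, 4040, 33, 3080, 8), (14, 4040, 6, 3080, 8), (7, 4040, 1, 3080, 8), (7, 4040, 17, 3080, 8), (7, 4040, 26, 3080, 8), (7, 4040, 31, 3080, 8), (7, 4040, 33, 3080, 8), (7, 4040, 6, 3080, 8)}
Apply σ_{floor < eid ∧ salary ≤ 4040}; surviving tuples: {(14, 4040, 1, 3080, 8), (14, 4040, 17, 3080, 8), (14, 4040, 26, 3080, 8), (14, 4040, 31, 3080, 8), (14, 4040, 33, 3080, 8), (14, 4040, 6, 3080, 8)}
Keep only column(s) mgr, budget, eid: {(1, 3080, 14), (17, 3080, 14), (26, 3080, 14), (31, 3080, 14), (33, 3080, 14), (6, 3080, 14)}

{(1, 3080, 14), (17, 3080, 14), (26, 3080, 14), (31, 3080, 14), (33, 3080, 14), (6, 3080, 14)}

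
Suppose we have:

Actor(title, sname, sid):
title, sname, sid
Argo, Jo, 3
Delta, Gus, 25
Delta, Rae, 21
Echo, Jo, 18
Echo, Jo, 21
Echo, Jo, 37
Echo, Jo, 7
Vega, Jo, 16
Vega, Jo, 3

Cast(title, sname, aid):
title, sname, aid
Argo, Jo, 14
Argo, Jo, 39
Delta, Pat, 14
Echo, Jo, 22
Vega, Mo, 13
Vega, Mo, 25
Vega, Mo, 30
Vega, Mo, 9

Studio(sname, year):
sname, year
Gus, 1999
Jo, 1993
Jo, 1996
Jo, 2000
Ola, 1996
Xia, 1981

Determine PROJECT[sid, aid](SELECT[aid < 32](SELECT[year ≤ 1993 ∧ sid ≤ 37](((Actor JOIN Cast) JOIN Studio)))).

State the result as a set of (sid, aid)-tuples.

Natural join on title, sname: {(Argo, Jo, 3, 14), (Argo, Jo, 3, 39), (Echo, Jo, 18, 22), (Echo, Jo, 21, 22), (Echo, Jo, 37, 22), (Echo, Jo, 7, 22)}
Natural join on sname: {(Argo, Jo, 3, 14, 1993), (Argo, Jo, 3, 14, 1996), (Argo, Jo, 3, 14, 2000), (Argo, Jo, 3, 39, 1993), (Argo, Jo, 3, 39, 1996), (Argo, Jo, 3, 39, 2000), (Echo, Jo, 18, 22, 1993), (Echo, Jo, 18, 22, 1996), (Echo, Jo, 18, 22, 2000), (Echo, Jo, 21, 22, 1993), (Echo, Jo, 21, 22, 1996), (Echo, Jo, 21, 22, 2000), (Echo, Jo, 37, 22, 1993), (Echo, Jo, 37, 22, 1996), (Echo, Jo, 37, 22, 2000), (Echo, Jo, 7, 22, 1993), (Echo, Jo, 7, 22, 1996), (Echo, Jo, 7, 22, 2000)}
Apply σ_{year ≤ 1993 ∧ sid ≤ 37}; surviving tuples: {(Argo, Jo, 3, 14, 1993), (Argo, Jo, 3, 39, 1993), (Echo, Jo, 18, 22, 1993), (Echo, Jo, 21, 22, 1993), (Echo, Jo, 37, 22, 1993), (Echo, Jo, 7, 22, 1993)}
Apply σ_{aid < 32}; surviving tuples: {(Argo, Jo, 3, 14, 1993), (Echo, Jo, 18, 22, 1993), (Echo, Jo, 21, 22, 1993), (Echo, Jo, 37, 22, 1993), (Echo, Jo, 7, 22, 1993)}
π_{sid, aid} gives {(18, 22), (21, 22), (3, 14), (37, 22), (7, 22)}.

{(18, 22), (21, 22), (3, 14), (37, 22), (7, 22)}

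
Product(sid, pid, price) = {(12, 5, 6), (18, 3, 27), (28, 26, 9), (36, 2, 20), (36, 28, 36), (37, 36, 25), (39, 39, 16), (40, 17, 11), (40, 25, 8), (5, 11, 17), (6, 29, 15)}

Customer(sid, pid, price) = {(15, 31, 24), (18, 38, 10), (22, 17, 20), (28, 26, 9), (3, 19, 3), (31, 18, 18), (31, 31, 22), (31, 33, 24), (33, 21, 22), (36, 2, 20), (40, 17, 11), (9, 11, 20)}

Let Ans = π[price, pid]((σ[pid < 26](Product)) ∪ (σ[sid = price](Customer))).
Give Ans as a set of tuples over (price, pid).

{(11, 17), (17, 11), (20, 2), (27, 3), (3, 19), (6, 5), (8, 25)}

σ[pid < 26]: keep tuples satisfying pid < 26 → {(12, 5, 6), (18, 3, 27), (36, 2, 20), (40, 17, 11), (40, 25, 8), (5, 11, 17)}
σ[sid = price]: keep tuples satisfying sid = price → {(3, 19, 3)}
Taking the union: {(12, 5, 6), (18, 3, 27), (3, 19, 3), (36, 2, 20), (40, 17, 11), (40, 25, 8), (5, 11, 17)}
Keep only column(s) price, pid: {(11, 17), (17, 11), (20, 2), (27, 3), (3, 19), (6, 5), (8, 25)}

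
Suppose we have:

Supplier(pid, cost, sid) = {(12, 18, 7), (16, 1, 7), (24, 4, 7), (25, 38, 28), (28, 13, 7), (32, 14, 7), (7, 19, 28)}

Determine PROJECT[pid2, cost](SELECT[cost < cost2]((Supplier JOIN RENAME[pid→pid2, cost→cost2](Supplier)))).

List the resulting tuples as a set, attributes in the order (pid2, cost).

ρ[pid→pid2, cost→cost2]: schema becomes (pid2, cost2, sid); tuples unchanged.
Supplier ⋈ RENAME[pid→pid2, cost→cost2](Supplier) (natural join on sid): {(12, 18, 7, 12, 18), (12, 18, 7, 16, 1), (12, 18, 7, 24, 4), (12, 18, 7, 28, 13), (12, 18, 7, 32, 14), (16, 1, 7, 12, 18), (16, 1, 7, 16, 1), (16, 1, 7, 24, 4), (16, 1, 7, 28, 13), (16, 1, 7, 32, 14), (24, 4, 7, 12, 18), (24, 4, 7, 16, 1), (24, 4, 7, 24, 4), (24, 4, 7, 28, 13), (24, 4, 7, 32, 14), (25, 38, 28, 25, 38), (25, 38, 28, 7, 19), (28, 13, 7, 12, 18), (28, 13, 7, 16, 1), (28, 13, 7, 24, 4), (28, 13, 7, 28, 13), (28, 13, 7, 32, 14), (32, 14, 7, 12, 18), (32, 14, 7, 16, 1), (32, 14, 7, 24, 4), (32, 14, 7, 28, 13), (32, 14, 7, 32, 14), (7, 19, 28, 25, 38), (7, 19, 28, 7, 19)}
σ[cost < cost2]: keep tuples satisfying cost < cost2 → {(16, 1, 7, 12, 18), (16, 1, 7, 24, 4), (16, 1, 7, 28, 13), (16, 1, 7, 32, 14), (24, 4, 7, 12, 18), (24, 4, 7, 28, 13), (24, 4, 7, 32, 14), (28, 13, 7, 12, 18), (28, 13, 7, 32, 14), (32, 14, 7, 12, 18), (7, 19, 28, 25, 38)}
π[pid2, cost]: project onto (pid2, cost) → {(12, 1), (12, 13), (12, 14), (12, 4), (24, 1), (25, 19), (28, 1), (28, 4), (32, 1), (32, 13), (32, 4)}

{(12, 1), (12, 13), (12, 14), (12, 4), (24, 1), (25, 19), (28, 1), (28, 4), (32, 1), (32, 13), (32, 4)}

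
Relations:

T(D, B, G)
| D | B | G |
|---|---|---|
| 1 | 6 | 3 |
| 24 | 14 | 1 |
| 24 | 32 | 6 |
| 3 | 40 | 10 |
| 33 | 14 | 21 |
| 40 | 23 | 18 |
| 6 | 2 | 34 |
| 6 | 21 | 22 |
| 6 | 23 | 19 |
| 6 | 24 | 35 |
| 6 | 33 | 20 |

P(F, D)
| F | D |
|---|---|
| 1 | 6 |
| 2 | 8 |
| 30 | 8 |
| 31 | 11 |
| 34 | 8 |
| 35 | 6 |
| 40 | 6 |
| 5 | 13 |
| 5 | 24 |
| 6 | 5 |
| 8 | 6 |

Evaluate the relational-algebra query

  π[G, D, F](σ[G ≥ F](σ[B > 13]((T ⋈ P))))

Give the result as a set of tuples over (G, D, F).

{(19, 6, 1), (19, 6, 8), (20, 6, 1), (20, 6, 8), (22, 6, 1), (22, 6, 8), (35, 6, 1), (35, 6, 35), (35, 6, 8), (6, 24, 5)}

Joining T and P on D yields {(24, 14, 1, 5), (24, 32, 6, 5), (6, 2, 34, 1), (6, 2, 34, 35), (6, 2, 34, 40), (6, 2, 34, 8), (6, 21, 22, 1), (6, 21, 22, 35), (6, 21, 22, 40), (6, 21, 22, 8), (6, 23, 19, 1), (6, 23, 19, 35), (6, 23, 19, 40), (6, 23, 19, 8), (6, 24, 35, 1), (6, 24, 35, 35), (6, 24, 35, 40), (6, 24, 35, 8), (6, 33, 20, 1), (6, 33, 20, 35), (6, 33, 20, 40), (6, 33, 20, 8)}.
Apply σ_{B > 13}; surviving tuples: {(24, 14, 1, 5), (24, 32, 6, 5), (6, 21, 22, 1), (6, 21, 22, 35), (6, 21, 22, 40), (6, 21, 22, 8), (6, 23, 19, 1), (6, 23, 19, 35), (6, 23, 19, 40), (6, 23, 19, 8), (6, 24, 35, 1), (6, 24, 35, 35), (6, 24, 35, 40), (6, 24, 35, 8), (6, 33, 20, 1), (6, 33, 20, 35), (6, 33, 20, 40), (6, 33, 20, 8)}
Apply σ_{G ≥ F}; surviving tuples: {(24, 32, 6, 5), (6, 21, 22, 1), (6, 21, 22, 8), (6, 23, 19, 1), (6, 23, 19, 8), (6, 24, 35, 1), (6, 24, 35, 35), (6, 24, 35, 8), (6, 33, 20, 1), (6, 33, 20, 8)}
Projecting to G, D, F: {(19, 6, 1), (19, 6, 8), (20, 6, 1), (20, 6, 8), (22, 6, 1), (22, 6, 8), (35, 6, 1), (35, 6, 35), (35, 6, 8), (6, 24, 5)}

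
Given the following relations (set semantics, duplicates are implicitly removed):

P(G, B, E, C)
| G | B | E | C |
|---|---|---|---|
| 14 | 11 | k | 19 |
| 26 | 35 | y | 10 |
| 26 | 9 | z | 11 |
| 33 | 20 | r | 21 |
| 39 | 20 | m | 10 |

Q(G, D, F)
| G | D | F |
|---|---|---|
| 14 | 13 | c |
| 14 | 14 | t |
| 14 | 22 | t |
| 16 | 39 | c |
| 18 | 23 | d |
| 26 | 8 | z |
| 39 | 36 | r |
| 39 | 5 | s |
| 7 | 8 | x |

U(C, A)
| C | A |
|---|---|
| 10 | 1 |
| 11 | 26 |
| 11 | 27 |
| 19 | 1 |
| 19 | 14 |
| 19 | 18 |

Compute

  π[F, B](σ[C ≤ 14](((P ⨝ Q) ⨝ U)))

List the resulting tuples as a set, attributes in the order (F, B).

{(r, 20), (s, 20), (z, 35), (z, 9)}

P ⋈ Q (natural join on G): {(14, 11, k, 19, 13, c), (14, 11, k, 19, 14, t), (14, 11, k, 19, 22, t), (26, 35, y, 10, 8, z), (26, 9, z, 11, 8, z), (39, 20, m, 10, 36, r), (39, 20, m, 10, 5, s)}
(P ⨝ Q) ⋈ U (natural join on C): {(14, 11, k, 19, 13, c, 1), (14, 11, k, 19, 13, c, 14), (14, 11, k, 19, 13, c, 18), (14, 11, k, 19, 14, t, 1), (14, 11, k, 19, 14, t, 14), (14, 11, k, 19, 14, t, 18), (14, 11, k, 19, 22, t, 1), (14, 11, k, 19, 22, t, 14), (14, 11, k, 19, 22, t, 18), (26, 35, y, 10, 8, z, 1), (26, 9, z, 11, 8, z, 26), (26, 9, z, 11, 8, z, 27), (39, 20, m, 10, 36, r, 1), (39, 20, m, 10, 5, s, 1)}
σ[C ≤ 14]: keep tuples satisfying C ≤ 14 → {(26, 35, y, 10, 8, z, 1), (26, 9, z, 11, 8, z, 26), (26, 9, z, 11, 8, z, 27), (39, 20, m, 10, 36, r, 1), (39, 20, m, 10, 5, s, 1)}
π_{F, B} gives {(r, 20), (s, 20), (z, 35), (z, 9)} (1 duplicate(s) eliminated).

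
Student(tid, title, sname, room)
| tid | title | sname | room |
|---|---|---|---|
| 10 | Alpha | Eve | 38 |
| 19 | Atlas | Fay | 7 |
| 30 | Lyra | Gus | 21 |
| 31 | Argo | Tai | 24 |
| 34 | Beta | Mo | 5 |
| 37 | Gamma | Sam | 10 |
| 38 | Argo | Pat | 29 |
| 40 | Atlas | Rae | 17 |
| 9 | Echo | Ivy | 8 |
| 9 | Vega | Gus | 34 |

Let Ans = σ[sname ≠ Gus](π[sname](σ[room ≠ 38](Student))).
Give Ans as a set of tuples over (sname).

{Fay, Ivy, Mo, Pat, Rae, Sam, Tai}

Selection room ≠ 38: {(19, Atlas, Fay, 7), (30, Lyra, Gus, 21), (31, Argo, Tai, 24), (34, Beta, Mo, 5), (37, Gamma, Sam, 10), (38, Argo, Pat, 29), (40, Atlas, Rae, 17), (9, Echo, Ivy, 8), (9, Vega, Gus, 34)}
π_{sname} gives {Fay, Gus, Ivy, Mo, Pat, Rae, Sam, Tai} (1 duplicate(s) eliminated).
Selection sname ≠ Gus: {Fay, Ivy, Mo, Pat, Rae, Sam, Tai}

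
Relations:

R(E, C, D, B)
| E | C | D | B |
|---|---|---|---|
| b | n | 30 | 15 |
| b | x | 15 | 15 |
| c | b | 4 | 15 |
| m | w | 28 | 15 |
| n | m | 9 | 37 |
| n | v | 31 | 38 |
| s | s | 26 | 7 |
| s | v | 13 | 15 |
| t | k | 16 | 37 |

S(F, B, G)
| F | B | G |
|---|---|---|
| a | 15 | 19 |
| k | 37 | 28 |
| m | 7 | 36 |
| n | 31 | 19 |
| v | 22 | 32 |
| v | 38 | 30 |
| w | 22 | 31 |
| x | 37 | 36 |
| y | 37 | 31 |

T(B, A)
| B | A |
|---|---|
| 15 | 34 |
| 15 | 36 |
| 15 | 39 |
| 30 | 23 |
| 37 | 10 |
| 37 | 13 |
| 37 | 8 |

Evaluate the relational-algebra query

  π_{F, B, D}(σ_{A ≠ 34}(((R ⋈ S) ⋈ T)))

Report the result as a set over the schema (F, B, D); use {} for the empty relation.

{(a, 15, 13), (a, 15, 15), (a, 15, 28), (a, 15, 30), (a, 15, 4), (k, 37, 16), (k, 37, 9), (x, 37, 16), (x, 37, 9), (y, 37, 16), (y, 37, 9)}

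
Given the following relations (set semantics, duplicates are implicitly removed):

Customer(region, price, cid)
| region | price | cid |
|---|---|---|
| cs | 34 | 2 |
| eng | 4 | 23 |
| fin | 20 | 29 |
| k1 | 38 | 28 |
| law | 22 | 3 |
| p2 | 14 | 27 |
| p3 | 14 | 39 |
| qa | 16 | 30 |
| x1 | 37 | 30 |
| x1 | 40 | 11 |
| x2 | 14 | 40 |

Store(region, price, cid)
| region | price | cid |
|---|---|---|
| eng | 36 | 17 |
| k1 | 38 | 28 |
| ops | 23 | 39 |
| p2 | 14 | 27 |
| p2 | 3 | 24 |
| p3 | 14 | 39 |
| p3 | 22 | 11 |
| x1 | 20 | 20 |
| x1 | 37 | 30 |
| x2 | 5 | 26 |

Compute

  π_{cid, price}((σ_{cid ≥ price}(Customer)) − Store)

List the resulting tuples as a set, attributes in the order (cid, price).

{(23, 4), (29, 20), (30, 16), (40, 14)}

Apply σ_{cid ≥ price}; surviving tuples: {(eng, 4, 23), (fin, 20, 29), (p2, 14, 27), (p3, 14, 39), (qa, 16, 30), (x2, 14, 40)}
Difference: {(eng, 4, 23), (fin, 20, 29), (p2, 14, 27), (p3, 14, 39), (qa, 16, 30), (x2, 14, 40)} with {(eng, 36, 17), (k1, 38, 28), (ops, 23, 39), (p2, 14, 27), (p2, 3, 24), (p3, 14, 39), (p3, 22, 11), (x1, 20, 20), (x1, 37, 30), (x2, 5, 26)} → {(eng, 4, 23), (fin, 20, 29), (qa, 16, 30), (x2, 14, 40)}
Keep only column(s) cid, price: {(23, 4), (29, 20), (30, 16), (40, 14)}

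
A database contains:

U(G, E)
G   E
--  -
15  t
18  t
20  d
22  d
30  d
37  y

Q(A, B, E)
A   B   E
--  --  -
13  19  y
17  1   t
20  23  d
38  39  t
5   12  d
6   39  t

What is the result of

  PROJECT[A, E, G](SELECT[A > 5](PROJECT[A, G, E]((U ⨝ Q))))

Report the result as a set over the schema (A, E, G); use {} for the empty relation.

U ⋈ Q (natural join on E): {(15, t, 17, 1), (15, t, 38, 39), (15, t, 6, 39), (18, t, 17, 1), (18, t, 38, 39), (18, t, 6, 39), (20, d, 20, 23), (20, d, 5, 12), (22, d, 20, 23), (22, d, 5, 12), (30, d, 20, 23), (30, d, 5, 12), (37, y, 13, 19)}
Keep only column(s) A, G, E: {(13, 37, y), (17, 15, t), (17, 18, t), (20, 20, d), (20, 22, d), (20, 30, d), (38, 15, t), (38, 18, t), (5, 20, d), (5, 22, d), (5, 30, d), (6, 15, t), (6, 18, t)}
Filtering on A > 5 leaves {(13, 37, y), (17, 15, t), (17, 18, t), (20, 20, d), (20, 22, d), (20, 30, d), (38, 15, t), (38, 18, t), (6, 15, t), (6, 18, t)}.
Keep only column(s) A, E, G: {(13, y, 37), (17, t, 15), (17, t, 18), (20, d, 20), (20, d, 22), (20, d, 30), (38, t, 15), (38, t, 18), (6, t, 15), (6, t, 18)}

{(13, y, 37), (17, t, 15), (17, t, 18), (20, d, 20), (20, d, 22), (20, d, 30), (38, t, 15), (38, t, 18), (6, t, 15), (6, t, 18)}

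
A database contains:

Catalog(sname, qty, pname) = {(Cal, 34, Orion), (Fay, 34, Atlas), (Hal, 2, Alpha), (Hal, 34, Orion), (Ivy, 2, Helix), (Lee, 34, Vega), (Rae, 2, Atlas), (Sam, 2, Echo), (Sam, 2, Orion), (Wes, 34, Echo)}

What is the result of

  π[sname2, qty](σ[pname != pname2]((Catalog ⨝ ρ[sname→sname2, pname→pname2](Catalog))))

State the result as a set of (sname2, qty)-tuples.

ρ[sname→sname2, pname→pname2]: schema becomes (sname2, qty, pname2); tuples unchanged.
Natural join on qty: {(Cal, 34, Orion, Cal, Orion), (Cal, 34, Orion, Fay, Atlas), (Cal, 34, Orion, Hal, Orion), (Cal, 34, Orion, Lee, Vega), (Cal, 34, Orion, Wes, Echo), (Fay, 34, Atlas, Cal, Orion), (Fay, 34, Atlas, Fay, Atlas), (Fay, 34, Atlas, Hal, Orion), (Fay, 34, Atlas, Lee, Vega), (Fay, 34, Atlas, Wes, Echo), (Hal, 2, Alpha, Hal, Alpha), (Hal, 2, Alpha, Ivy, Helix), (Hal, 2, Alpha, Rae, Atlas), (Hal, 2, Alpha, Sam, Echo), (Hal, 2, Alpha, Sam, Orion), (Hal, 34, Orion, Cal, Orion), (Hal, 34, Orion, Fay, Atlas), (Hal, 34, Orion, Hal, Orion), (Hal, 34, Orion, Lee, Vega), (Hal, 34, Orion, Wes, Echo), (Ivy, 2, Helix, Hal, Alpha), (Ivy, 2, Helix, Ivy, Helix), (Ivy, 2, Helix, Rae, Atlas), (Ivy, 2, Helix, Sam, Echo), (Ivy, 2, Helix, Sam, Orion), (Lee, 34, Vega, Cal, Orion), (Lee, 34, Vega, Fay, Atlas), (Lee, 34, Vega, Hal, Orion), (Lee, 34, Vega, Lee, Vega), (Lee, 34, Vega, Wes, Echo), (Rae, 2, Atlas, Hal, Alpha), (Rae, 2, Atlas, Ivy, Helix), (Rae, 2, Atlas, Rae, Atlas), (Rae, 2, Atlas, Sam, Echo), (Rae, 2, Atlas, Sam, Orion), (Sam, 2, Echo, Hal, Alpha), (Sam, 2, Echo, Ivy, Helix), (Sam, 2, Echo, Rae, Atlas), (Sam, 2, Echo, Sam, Echo), (Sam, 2, Echo, Sam, Orion), (Sam, 2, Orion, Hal, Alpha), (Sam, 2, Orion, Ivy, Helix), (Sam, 2, Orion, Rae, Atlas), (Sam, 2, Orion, Sam, Echo), (Sam, 2, Orion, Sam, Orion), (Wes, 34, Echo, Cal, Orion), (Wes, 34, Echo, Fay, Atlas), (Wes, 34, Echo, Hal, Orion), (Wes, 34, Echo, Lee, Vega), (Wes, 34, Echo, Wes, Echo)}
Apply σ_{pname != pname2}; surviving tuples: {(Cal, 34, Orion, Fay, Atlas), (Cal, 34, Orion, Lee, Vega), (Cal, 34, Orion, Wes, Echo), (Fay, 34, Atlas, Cal, Orion), (Fay, 34, Atlas, Hal, Orion), (Fay, 34, Atlas, Lee, Vega), (Fay, 34, Atlas, Wes, Echo), (Hal, 2, Alpha, Ivy, Helix), (Hal, 2, Alpha, Rae, Atlas), (Hal, 2, Alpha, Sam, Echo), (Hal, 2, Alpha, Sam, Orion), (Hal, 34, Orion, Fay, Atlas), (Hal, 34, Orion, Lee, Vega), (Hal, 34, Orion, Wes, Echo), (Ivy, 2, Helix, Hal, Alpha), (Ivy, 2, Helix, Rae, Atlas), (Ivy, 2, Helix, Sam, Echo), (Ivy, 2, Helix, Sam, Orion), (Lee, 34, Vega, Cal, Orion), (Lee, 34, Vega, Fay, Atlas), (Lee, 34, Vega, Hal, Orion), (Lee, 34, Vega, Wes, Echo), (Rae, 2, Atlas, Hal, Alpha), (Rae, 2, Atlas, Ivy, Helix), (Rae, 2, Atlas, Sam, Echo), (Rae, 2, Atlas, Sam, Orion), (Sam, 2, Echo, Hal, Alpha), (Sam, 2, Echo, Ivy, Helix), (Sam, 2, Echo, Rae, Atlas), (Sam, 2, Echo, Sam, Orion), (Sam, 2, Orion, Hal, Alpha), (Sam, 2, Orion, Ivy, Helix), (Sam, 2, Orion, Rae, Atlas), (Sam, 2, Orion, Sam, Echo), (Wes, 34, Echo, Cal, Orion), (Wes, 34, Echo, Fay, Atlas), (Wes, 34, Echo, Hal, Orion), (Wes, 34, Echo, Lee, Vega)}
π[sname2, qty]: project onto (sname2, qty) (29 duplicate(s) eliminated) → {(Cal, 34), (Fay, 34), (Hal, 2), (Hal, 34), (Ivy, 2), (Lee, 34), (Rae, 2), (Sam, 2), (Wes, 34)}

{(Cal, 34), (Fay, 34), (Hal, 2), (Hal, 34), (Ivy, 2), (Lee, 34), (Rae, 2), (Sam, 2), (Wes, 34)}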